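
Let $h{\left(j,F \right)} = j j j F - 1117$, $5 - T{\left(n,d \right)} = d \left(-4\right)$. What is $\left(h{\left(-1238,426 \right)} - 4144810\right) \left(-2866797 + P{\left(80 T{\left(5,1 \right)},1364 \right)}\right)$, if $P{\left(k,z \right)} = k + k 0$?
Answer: $2316656343893318523$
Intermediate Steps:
$T{\left(n,d \right)} = 5 + 4 d$ ($T{\left(n,d \right)} = 5 - d \left(-4\right) = 5 - - 4 d = 5 + 4 d$)
$h{\left(j,F \right)} = -1117 + F j^{3}$ ($h{\left(j,F \right)} = j^{2} j F - 1117 = j^{3} F - 1117 = F j^{3} - 1117 = -1117 + F j^{3}$)
$P{\left(k,z \right)} = k$ ($P{\left(k,z \right)} = k + 0 = k$)
$\left(h{\left(-1238,426 \right)} - 4144810\right) \left(-2866797 + P{\left(80 T{\left(5,1 \right)},1364 \right)}\right) = \left(\left(-1117 + 426 \left(-1238\right)^{3}\right) - 4144810\right) \left(-2866797 + 80 \left(5 + 4 \cdot 1\right)\right) = \left(\left(-1117 + 426 \left(-1897413272\right)\right) - 4144810\right) \left(-2866797 + 80 \left(5 + 4\right)\right) = \left(\left(-1117 - 808298053872\right) - 4144810\right) \left(-2866797 + 80 \cdot 9\right) = \left(-808298054989 - 4144810\right) \left(-2866797 + 720\right) = \left(-808302199799\right) \left(-2866077\right) = 2316656343893318523$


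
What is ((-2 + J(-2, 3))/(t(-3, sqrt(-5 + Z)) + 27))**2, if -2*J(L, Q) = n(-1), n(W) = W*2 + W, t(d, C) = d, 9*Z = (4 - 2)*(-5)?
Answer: 1/2304 ≈ 0.00043403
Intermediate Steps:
Z = -10/9 (Z = ((4 - 2)*(-5))/9 = (2*(-5))/9 = (1/9)*(-10) = -10/9 ≈ -1.1111)
n(W) = 3*W (n(W) = 2*W + W = 3*W)
J(L, Q) = 3/2 (J(L, Q) = -3*(-1)/2 = -1/2*(-3) = 3/2)
((-2 + J(-2, 3))/(t(-3, sqrt(-5 + Z)) + 27))**2 = ((-2 + 3/2)/(-3 + 27))**2 = (-1/2/24)**2 = (-1/2*1/24)**2 = (-1/48)**2 = 1/2304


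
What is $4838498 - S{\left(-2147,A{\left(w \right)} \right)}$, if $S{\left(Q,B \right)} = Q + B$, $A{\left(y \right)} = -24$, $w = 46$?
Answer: $4840669$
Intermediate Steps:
$S{\left(Q,B \right)} = B + Q$
$4838498 - S{\left(-2147,A{\left(w \right)} \right)} = 4838498 - \left(-24 - 2147\right) = 4838498 - -2171 = 4838498 + 2171 = 4840669$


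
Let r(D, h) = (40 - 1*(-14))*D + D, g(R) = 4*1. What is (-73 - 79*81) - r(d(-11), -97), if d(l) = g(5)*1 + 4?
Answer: -6912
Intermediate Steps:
g(R) = 4
d(l) = 8 (d(l) = 4*1 + 4 = 4 + 4 = 8)
r(D, h) = 55*D (r(D, h) = (40 + 14)*D + D = 54*D + D = 55*D)
(-73 - 79*81) - r(d(-11), -97) = (-73 - 79*81) - 55*8 = (-73 - 6399) - 1*440 = -6472 - 440 = -6912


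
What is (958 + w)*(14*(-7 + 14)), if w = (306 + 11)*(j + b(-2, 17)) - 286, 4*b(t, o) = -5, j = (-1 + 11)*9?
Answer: 5645927/2 ≈ 2.8230e+6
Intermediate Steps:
j = 90 (j = 10*9 = 90)
b(t, o) = -5/4 (b(t, o) = (¼)*(-5) = -5/4)
w = 111391/4 (w = (306 + 11)*(90 - 5/4) - 286 = 317*(355/4) - 286 = 112535/4 - 286 = 111391/4 ≈ 27848.)
(958 + w)*(14*(-7 + 14)) = (958 + 111391/4)*(14*(-7 + 14)) = 115223*(14*7)/4 = (115223/4)*98 = 5645927/2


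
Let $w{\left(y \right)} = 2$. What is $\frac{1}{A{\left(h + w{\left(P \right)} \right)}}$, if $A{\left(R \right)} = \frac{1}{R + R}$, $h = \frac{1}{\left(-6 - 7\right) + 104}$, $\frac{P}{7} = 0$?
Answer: $\frac{366}{91} \approx 4.022$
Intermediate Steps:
$P = 0$ ($P = 7 \cdot 0 = 0$)
$h = \frac{1}{91}$ ($h = \frac{1}{\left(-6 - 7\right) + 104} = \frac{1}{-13 + 104} = \frac{1}{91} \approx 0.010989$)
$A{\left(R \right)} = \frac{1}{2 R}$
$\frac{1}{A{\left(h + w{\left(P \right)} \right)}} = \frac{1}{\frac{1}{2} \frac{1}{\frac{1}{91} + 2}} = \frac{1}{\frac{1}{2} \frac{1}{\frac{183}{91}}} = \frac{1}{\frac{1}{2} \cdot \frac{91}{183}} = \frac{1}{\frac{91}{366}} = \frac{366}{91}$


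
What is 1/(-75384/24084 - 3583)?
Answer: -223/799707 ≈ -0.00027885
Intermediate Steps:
1/(-75384/24084 - 3583) = 1/(-75384*1/24084 - 3583) = 1/(-698/223 - 3583) = 1/(-799707/223) = -223/799707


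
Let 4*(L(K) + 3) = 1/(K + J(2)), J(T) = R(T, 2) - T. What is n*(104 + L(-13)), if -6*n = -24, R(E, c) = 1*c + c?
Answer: 4443/11 ≈ 403.91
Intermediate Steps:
R(E, c) = 2*c (R(E, c) = c + c = 2*c)
n = 4 (n = -⅙*(-24) = 4)
J(T) = 4 - T (J(T) = 2*2 - T = 4 - T)
L(K) = -3 + 1/(4*(2 + K)) (L(K) = -3 + 1/(4*(K + (4 - 1*2))) = -3 + 1/(4*(K + (4 - 2))) = -3 + 1/(4*(K + 2)) = -3 + 1/(4*(2 + K)))
n*(104 + L(-13)) = 4*(104 + (-23 - 12*(-13))/(4*(2 - 13))) = 4*(104 + (¼)*(-23 + 156)/(-11)) = 4*(104 + (¼)*(-1/11)*133) = 4*(104 - 133/44) = 4*(4443/44) = 4443/11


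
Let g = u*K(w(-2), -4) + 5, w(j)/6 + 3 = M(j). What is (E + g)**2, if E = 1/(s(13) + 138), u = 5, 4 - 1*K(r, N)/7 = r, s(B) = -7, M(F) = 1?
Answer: 5478368256/17161 ≈ 3.1923e+5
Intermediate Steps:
w(j) = -12 (w(j) = -18 + 6*1 = -18 + 6 = -12)
K(r, N) = 28 - 7*r
E = 1/131 (E = 1/(-7 + 138) = 1/131 ≈ 0.0076336)
g = 565 (g = 5*(28 - 7*(-12)) + 5 = 5*(28 + 84) + 5 = 5*112 + 5 = 560 + 5 = 565)
(E + g)**2 = (1/131 + 565)**2 = (74016/131)**2 = 5478368256/17161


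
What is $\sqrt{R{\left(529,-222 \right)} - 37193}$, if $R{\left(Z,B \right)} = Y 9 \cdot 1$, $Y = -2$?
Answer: $i \sqrt{37211} \approx 192.9 i$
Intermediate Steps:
$R{\left(Z,B \right)} = -18$ ($R{\left(Z,B \right)} = \left(-2\right) 9 \cdot 1 = \left(-18\right) 1 = -18$)
$\sqrt{R{\left(529,-222 \right)} - 37193} = \sqrt{-18 - 37193} = \sqrt{-37211} = i \sqrt{37211}$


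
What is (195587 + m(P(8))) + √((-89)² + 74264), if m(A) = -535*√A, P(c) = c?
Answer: 195587 + √82185 - 1070*√2 ≈ 1.9436e+5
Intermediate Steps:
(195587 + m(P(8))) + √((-89)² + 74264) = (195587 - 1070*√2) + √((-89)² + 74264) = (195587 - 1070*√2) + √(7921 + 74264) = (195587 - 1070*√2) + √82185 = 195587 + √82185 - 1070*√2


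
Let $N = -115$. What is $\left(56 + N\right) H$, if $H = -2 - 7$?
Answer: $531$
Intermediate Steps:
$H = -9$ ($H = -2 - 7 = -9$)
$\left(56 + N\right) H = \left(56 - 115\right) \left(-9\right) = \left(-59\right) \left(-9\right) = 531$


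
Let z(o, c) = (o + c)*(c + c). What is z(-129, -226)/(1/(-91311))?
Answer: -14651763060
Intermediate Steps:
z(o, c) = 2*c*(c + o) (z(o, c) = (c + o)*(2*c) = 2*c*(c + o))
z(-129, -226)/(1/(-91311)) = (2*(-226)*(-226 - 129))/(1/(-91311)) = (2*(-226)*(-355))/(-1/91311) = 160460*(-91311) = -14651763060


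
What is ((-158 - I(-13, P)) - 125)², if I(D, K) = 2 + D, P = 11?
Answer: 73984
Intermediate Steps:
((-158 - I(-13, P)) - 125)² = ((-158 - (2 - 13)) - 125)² = ((-158 - 1*(-11)) - 125)² = ((-158 + 11) - 125)² = (-147 - 125)² = (-272)² = 73984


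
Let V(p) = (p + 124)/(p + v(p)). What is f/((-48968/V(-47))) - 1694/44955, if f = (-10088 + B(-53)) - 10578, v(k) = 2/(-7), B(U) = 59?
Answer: -526780005367/728648981640 ≈ -0.72295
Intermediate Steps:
v(k) = -2/7 (v(k) = 2*(-⅐) = -2/7)
f = -20607 (f = (-10088 + 59) - 10578 = -10029 - 10578 = -20607)
V(p) = (124 + p)/(-2/7 + p) (V(p) = (p + 124)/(p - 2/7) = (124 + p)/(-2/7 + p))
f/((-48968/V(-47))) - 1694/44955 = -20607*(-7*(124 - 47)/(48968*(-2 + 7*(-47)))) - 1694/44955 = -20607*(-539/(48968*(-2 - 329))) - 1694*1/44955 = -20607/((-48968/(7*77/(-331)))) - 1694/44955 = -20607/((-48968/(7*(-1/331)*77))) - 1694/44955 = -20607/((-48968/(-539/331))) - 1694/44955 = -20607/((-48968*(-331/539))) - 1694/44955 = -20607/16208408/539 - 1694/44955 = -20607*539/16208408 - 1694/44955 = -11107173/16208408 - 1694/44955 = -526780005367/728648981640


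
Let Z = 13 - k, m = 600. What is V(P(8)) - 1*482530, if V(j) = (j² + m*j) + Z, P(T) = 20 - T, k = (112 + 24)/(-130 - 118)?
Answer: -14730346/31 ≈ -4.7517e+5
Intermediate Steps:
k = -17/31 (k = 136/(-248) = 136*(-1/248) = -17/31 ≈ -0.54839)
Z = 420/31 (Z = 13 - 1*(-17/31) = 13 + 17/31 = 420/31 ≈ 13.548)
V(j) = 420/31 + j² + 600*j (V(j) = (j² + 600*j) + 420/31 = 420/31 + j² + 600*j)
V(P(8)) - 1*482530 = (420/31 + (20 - 1*8)² + 600*(20 - 1*8)) - 1*482530 = (420/31 + (20 - 8)² + 600*(20 - 8)) - 482530 = (420/31 + 12² + 600*12) - 482530 = (420/31 + 144 + 7200) - 482530 = 228084/31 - 482530 = -14730346/31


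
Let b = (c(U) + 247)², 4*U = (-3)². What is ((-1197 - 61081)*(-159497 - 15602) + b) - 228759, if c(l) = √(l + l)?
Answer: 21809295553/2 + 741*√2 ≈ 1.0905e+10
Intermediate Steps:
U = 9/4 (U = (¼)*(-3)² = (¼)*9 = 9/4 ≈ 2.2500)
c(l) = √2*√l (c(l) = √(2*l) = √2*√l)
b = (247 + 3*√2/2)² (b = (√2*√(9/4) + 247)² = (√2*(3/2) + 247)² = (3*√2/2 + 247)² = (247 + 3*√2/2)² ≈ 62061.)
((-1197 - 61081)*(-159497 - 15602) + b) - 228759 = ((-1197 - 61081)*(-159497 - 15602) + (122027/2 + 741*√2)) - 228759 = (-62278*(-175099) + (122027/2 + 741*√2)) - 228759 = (10904815522 + (122027/2 + 741*√2)) - 228759 = (21809753071/2 + 741*√2) - 228759 = 21809295553/2 + 741*√2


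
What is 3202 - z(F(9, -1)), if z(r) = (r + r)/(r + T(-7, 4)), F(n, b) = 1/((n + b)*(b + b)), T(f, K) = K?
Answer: 201728/63 ≈ 3202.0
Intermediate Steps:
F(n, b) = 1/(2*b*(b + n)) (F(n, b) = 1/((b + n)*(2*b)) = 1/(2*b*(b + n)))
z(r) = 2*r/(4 + r) (z(r) = (r + r)/(r + 4) = (2*r)/(4 + r) = 2*r/(4 + r))
3202 - z(F(9, -1)) = 3202 - 2*(1/2)/(-1*(-1 + 9))/(4 + (1/2)/(-1*(-1 + 9))) = 3202 - 2*(1/2)*(-1)/8/(4 + (1/2)*(-1)/8) = 3202 - 2*(1/2)*(-1)*(1/8)/(4 + (1/2)*(-1)*(1/8)) = 3202 - 2*(-1)/(16*(4 - 1/16)) = 3202 - 2*(-1)/(16*63/16) = 3202 - 2*(-1)*16/(16*63) = 3202 - 1*(-2/63) = 3202 + 2/63 = 201728/63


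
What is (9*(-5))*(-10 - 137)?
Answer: 6615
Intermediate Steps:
(9*(-5))*(-10 - 137) = -45*(-147) = 6615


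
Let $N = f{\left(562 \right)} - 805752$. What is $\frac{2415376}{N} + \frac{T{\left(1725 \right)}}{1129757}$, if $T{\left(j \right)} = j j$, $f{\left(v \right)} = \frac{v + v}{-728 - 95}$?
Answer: $- \frac{68137833430409}{187295357697535} \approx -0.3638$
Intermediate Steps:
$f{\left(v \right)} = - \frac{2 v}{823}$ ($f{\left(v \right)} = \frac{2 v}{-823} = 2 v \left(- \frac{1}{823}\right) = - \frac{2 v}{823}$)
$T{\left(j \right)} = j^{2}$
$N = - \frac{663135020}{823}$ ($N = \left(- \frac{2}{823}\right) 562 - 805752 = - \frac{1124}{823} - 805752 = - \frac{663135020}{823} \approx -8.0575 \cdot 10^{5}$)
$\frac{2415376}{N} + \frac{T{\left(1725 \right)}}{1129757} = \frac{2415376}{- \frac{663135020}{823}} + \frac{1725^{2}}{1129757} = 2415376 \left(- \frac{823}{663135020}\right) + 2975625 \cdot \frac{1}{1129757} = - \frac{496963612}{165783755} + \frac{2975625}{1129757} = - \frac{68137833430409}{187295357697535}$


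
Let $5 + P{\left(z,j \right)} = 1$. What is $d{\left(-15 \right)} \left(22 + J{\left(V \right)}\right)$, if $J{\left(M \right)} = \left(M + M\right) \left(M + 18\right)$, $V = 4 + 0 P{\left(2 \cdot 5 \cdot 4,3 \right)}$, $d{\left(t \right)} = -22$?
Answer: $-4356$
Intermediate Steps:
$P{\left(z,j \right)} = -4$ ($P{\left(z,j \right)} = -5 + 1 = -4$)
$V = 4$ ($V = 4 + 0 \left(-4\right) = 4 + 0 = 4$)
$J{\left(M \right)} = 2 M \left(18 + M\right)$
$d{\left(-15 \right)} \left(22 + J{\left(V \right)}\right) = - 22 \left(22 + 2 \cdot 4 \left(18 + 4\right)\right) = - 22 \left(22 + 2 \cdot 4 \cdot 22\right) = - 22 \left(22 + 176\right) = \left(-22\right) 198 = -4356$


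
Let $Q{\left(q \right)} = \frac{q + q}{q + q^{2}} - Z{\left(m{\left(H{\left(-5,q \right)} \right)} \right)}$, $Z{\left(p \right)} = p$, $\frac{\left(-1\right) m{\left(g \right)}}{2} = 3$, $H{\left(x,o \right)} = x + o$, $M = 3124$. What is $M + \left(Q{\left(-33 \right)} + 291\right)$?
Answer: $\frac{54735}{16} \approx 3420.9$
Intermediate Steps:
$H{\left(x,o \right)} = o + x$
$m{\left(g \right)} = -6$ ($m{\left(g \right)} = \left(-2\right) 3 = -6$)
$Q{\left(q \right)} = 6 + \frac{2 q}{q + q^{2}}$ ($Q{\left(q \right)} = \frac{q + q}{q + q^{2}} - -6 = \frac{2 q}{q + q^{2}} + 6 = 6 + \frac{2 q}{q + q^{2}}$)
$M + \left(Q{\left(-33 \right)} + 291\right) = 3124 + \left(\frac{2 \left(4 + 3 \left(-33\right)\right)}{1 - 33} + 291\right) = 3124 + \left(\frac{2 \left(4 - 99\right)}{-32} + 291\right) = 3124 + \left(2 \left(- \frac{1}{32}\right) \left(-95\right) + 291\right) = 3124 + \left(\frac{95}{16} + 291\right) = 3124 + \frac{4751}{16} = \frac{54735}{16}$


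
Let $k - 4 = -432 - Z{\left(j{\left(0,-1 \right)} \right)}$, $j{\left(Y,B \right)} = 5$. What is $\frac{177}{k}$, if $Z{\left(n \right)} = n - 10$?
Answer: $- \frac{59}{141} \approx -0.41844$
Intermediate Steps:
$Z{\left(n \right)} = -10 + n$ ($Z{\left(n \right)} = n - 10 = -10 + n$)
$k = -423$ ($k = 4 - 427 = -423$)
$\frac{177}{k} = \frac{177}{-423} = 177 \left(- \frac{1}{423}\right) = - \frac{59}{141}$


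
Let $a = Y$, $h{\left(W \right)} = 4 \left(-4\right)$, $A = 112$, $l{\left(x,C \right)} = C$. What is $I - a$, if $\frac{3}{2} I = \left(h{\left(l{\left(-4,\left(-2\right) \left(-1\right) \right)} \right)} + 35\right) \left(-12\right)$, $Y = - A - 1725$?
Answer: $1685$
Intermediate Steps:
$h{\left(W \right)} = -16$
$Y = -1837$ ($Y = \left(-1\right) 112 - 1725 = -112 - 1725 = -1837$)
$a = -1837$
$I = -152$ ($I = \frac{2 \left(-16 + 35\right) \left(-12\right)}{3} = \frac{2 \cdot 19 \left(-12\right)}{3} = \frac{2}{3} \left(-228\right) = -152$)
$I - a = -152 - -1837 = -152 + 1837 = 1685$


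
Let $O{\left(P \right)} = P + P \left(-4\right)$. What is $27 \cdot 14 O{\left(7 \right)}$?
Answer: $-7938$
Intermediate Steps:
$O{\left(P \right)} = - 3 P$ ($O{\left(P \right)} = P - 4 P = - 3 P$)
$27 \cdot 14 O{\left(7 \right)} = 27 \cdot 14 \left(\left(-3\right) 7\right) = 378 \left(-21\right) = -7938$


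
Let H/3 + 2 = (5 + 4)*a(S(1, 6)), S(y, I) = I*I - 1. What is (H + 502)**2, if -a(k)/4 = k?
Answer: 10784656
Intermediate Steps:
S(y, I) = -1 + I**2 (S(y, I) = I**2 - 1 = -1 + I**2)
a(k) = -4*k
H = -3786 (H = -6 + 3*((5 + 4)*(-4*(-1 + 6**2))) = -6 + 3*(9*(-4*(-1 + 36))) = -6 + 3*(9*(-4*35)) = -6 + 3*(9*(-140)) = -6 + 3*(-1260) = -6 - 3780 = -3786)
(H + 502)**2 = (-3786 + 502)**2 = (-3284)**2 = 10784656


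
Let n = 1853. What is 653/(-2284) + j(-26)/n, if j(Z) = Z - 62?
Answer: -1411001/4232252 ≈ -0.33339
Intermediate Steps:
j(Z) = -62 + Z
653/(-2284) + j(-26)/n = 653/(-2284) + (-62 - 26)/1853 = 653*(-1/2284) - 88*1/1853 = -653/2284 - 88/1853 = -1411001/4232252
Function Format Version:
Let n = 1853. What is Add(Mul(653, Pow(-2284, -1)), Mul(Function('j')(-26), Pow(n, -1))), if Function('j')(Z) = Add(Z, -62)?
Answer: Rational(-1411001, 4232252) ≈ -0.33339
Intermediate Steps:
Function('j')(Z) = Add(-62, Z)
Add(Mul(653, Pow(-2284, -1)), Mul(Function('j')(-26), Pow(n, -1))) = Add(Mul(653, Pow(-2284, -1)), Mul(Add(-62, -26), Pow(1853, -1))) = Add(Mul(653, Rational(-1, 2284)), Mul(-88, Rational(1, 1853))) = Add(Rational(-653, 2284), Rational(-88, 1853)) = Rational(-1411001, 4232252)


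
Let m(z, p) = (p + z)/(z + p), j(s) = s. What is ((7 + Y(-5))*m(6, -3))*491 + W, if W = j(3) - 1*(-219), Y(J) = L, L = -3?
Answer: 2186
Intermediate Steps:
Y(J) = -3
W = 222 (W = 3 - 1*(-219) = 3 + 219 = 222)
m(z, p) = 1 (m(z, p) = (p + z)/(p + z) = 1)
((7 + Y(-5))*m(6, -3))*491 + W = ((7 - 3)*1)*491 + 222 = (4*1)*491 + 222 = 4*491 + 222 = 1964 + 222 = 2186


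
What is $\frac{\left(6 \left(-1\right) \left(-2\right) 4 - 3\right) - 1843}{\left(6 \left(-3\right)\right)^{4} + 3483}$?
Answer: $- \frac{1798}{108459} \approx -0.016578$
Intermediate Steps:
$\frac{\left(6 \left(-1\right) \left(-2\right) 4 - 3\right) - 1843}{\left(6 \left(-3\right)\right)^{4} + 3483} = \frac{\left(\left(-6\right) \left(-2\right) 4 - 3\right) - 1843}{\left(-18\right)^{4} + 3483} = \frac{\left(12 \cdot 4 - 3\right) - 1843}{104976 + 3483} = \frac{\left(48 - 3\right) - 1843}{108459} = \left(45 - 1843\right) \frac{1}{108459} = \left(-1798\right) \frac{1}{108459} = - \frac{1798}{108459}$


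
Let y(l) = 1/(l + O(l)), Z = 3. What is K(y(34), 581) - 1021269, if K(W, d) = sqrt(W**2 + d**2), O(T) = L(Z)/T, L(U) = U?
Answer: -1021269 + sqrt(453439278797)/1159 ≈ -1.0207e+6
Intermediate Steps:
O(T) = 3/T
y(l) = 1/(l + 3/l)
K(y(34), 581) - 1021269 = sqrt((34/(3 + 34**2))**2 + 581**2) - 1021269 = sqrt((34/(3 + 1156))**2 + 337561) - 1021269 = sqrt((34/1159)**2 + 337561) - 1021269 = sqrt(1156/1343281 + 337561) - 1021269 = sqrt(453439278797/1343281) - 1021269 = sqrt(453439278797)/1159 - 1021269 = -1021269 + sqrt(453439278797)/1159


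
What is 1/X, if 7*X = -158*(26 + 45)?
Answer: -7/11218 ≈ -0.00062400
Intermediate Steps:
X = -11218/7 (X = (-158*(26 + 45))/7 = (-158*71)/7 = (⅐)*(-11218) = -11218/7 ≈ -1602.6)
1/X = 1/(-11218/7) = -7/11218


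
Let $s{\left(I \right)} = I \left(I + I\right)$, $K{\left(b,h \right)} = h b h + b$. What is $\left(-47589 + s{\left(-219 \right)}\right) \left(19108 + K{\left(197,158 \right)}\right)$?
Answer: $238630315929$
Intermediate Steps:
$K{\left(b,h \right)} = b + b h^{2}$ ($K{\left(b,h \right)} = b h h + b = b h^{2} + b = b + b h^{2}$)
$s{\left(I \right)} = 2 I^{2}$ ($s{\left(I \right)} = I 2 I = 2 I^{2}$)
$\left(-47589 + s{\left(-219 \right)}\right) \left(19108 + K{\left(197,158 \right)}\right) = \left(-47589 + 2 \left(-219\right)^{2}\right) \left(19108 + 197 \left(1 + 158^{2}\right)\right) = \left(-47589 + 2 \cdot 47961\right) \left(19108 + 197 \left(1 + 24964\right)\right) = \left(-47589 + 95922\right) \left(19108 + 197 \cdot 24965\right) = 48333 \left(19108 + 4918105\right) = 48333 \cdot 4937213 = 238630315929$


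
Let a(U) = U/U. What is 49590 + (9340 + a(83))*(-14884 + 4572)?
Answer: -96274802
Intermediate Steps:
a(U) = 1
49590 + (9340 + a(83))*(-14884 + 4572) = 49590 + (9340 + 1)*(-14884 + 4572) = 49590 + 9341*(-10312) = 49590 - 96324392 = -96274802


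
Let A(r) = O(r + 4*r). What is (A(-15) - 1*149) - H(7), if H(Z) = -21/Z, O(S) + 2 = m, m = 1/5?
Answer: -739/5 ≈ -147.80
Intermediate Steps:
m = ⅕ (m = 1*(⅕) = ⅕ ≈ 0.20000)
O(S) = -9/5 (O(S) = -2 + ⅕ = -9/5)
A(r) = -9/5
(A(-15) - 1*149) - H(7) = (-9/5 - 1*149) - (-21)/7 = (-9/5 - 149) - (-21)/7 = -754/5 - 1*(-3) = -754/5 + 3 = -739/5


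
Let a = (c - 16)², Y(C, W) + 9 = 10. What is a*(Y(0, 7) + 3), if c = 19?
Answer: 36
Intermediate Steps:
Y(C, W) = 1 (Y(C, W) = -9 + 10 = 1)
a = 9 (a = (19 - 16)² = 3² = 9)
a*(Y(0, 7) + 3) = 9*(1 + 3) = 9*4 = 36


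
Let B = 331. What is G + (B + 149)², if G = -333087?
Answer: -102687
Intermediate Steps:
G + (B + 149)² = -333087 + (331 + 149)² = -333087 + 480² = -333087 + 230400 = -102687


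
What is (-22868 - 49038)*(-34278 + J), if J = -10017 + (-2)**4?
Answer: 3183925774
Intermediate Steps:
J = -10001 (J = -10017 + 16 = -10001)
(-22868 - 49038)*(-34278 + J) = (-22868 - 49038)*(-34278 - 10001) = -71906*(-44279) = 3183925774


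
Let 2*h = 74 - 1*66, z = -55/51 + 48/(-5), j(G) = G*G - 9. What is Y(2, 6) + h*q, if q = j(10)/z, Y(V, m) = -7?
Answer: -15983/389 ≈ -41.087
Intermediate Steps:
j(G) = -9 + G² (j(G) = G² - 9 = -9 + G²)
z = -2723/255 (z = -55*1/51 + 48*(-⅕) = -55/51 - 48/5 = -2723/255 ≈ -10.678)
q = -3315/389 (q = (-9 + 10²)/(-2723/255) = (-9 + 100)*(-255/2723) = 91*(-255/2723) = -3315/389 ≈ -8.5219)
h = 4 (h = (74 - 1*66)/2 = (74 - 66)/2 = (½)*8 = 4)
Y(2, 6) + h*q = -7 + 4*(-3315/389) = -7 - 13260/389 = -15983/389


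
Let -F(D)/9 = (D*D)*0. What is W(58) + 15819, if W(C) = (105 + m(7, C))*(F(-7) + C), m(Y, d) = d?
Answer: 25273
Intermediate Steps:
F(D) = 0 (F(D) = -9*D*D*0 = -9*D²*0 = -9*0 = 0)
W(C) = C*(105 + C) (W(C) = (105 + C)*(0 + C) = (105 + C)*C = C*(105 + C))
W(58) + 15819 = 58*(105 + 58) + 15819 = 58*163 + 15819 = 9454 + 15819 = 25273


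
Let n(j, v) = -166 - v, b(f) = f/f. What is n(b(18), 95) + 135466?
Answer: 135205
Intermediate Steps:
b(f) = 1
n(b(18), 95) + 135466 = (-166 - 1*95) + 135466 = (-166 - 95) + 135466 = -261 + 135466 = 135205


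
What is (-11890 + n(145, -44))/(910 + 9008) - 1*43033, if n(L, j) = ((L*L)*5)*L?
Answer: -14192071/342 ≈ -41497.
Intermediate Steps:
n(L, j) = 5*L**3 (n(L, j) = (L**2*5)*L = (5*L**2)*L = 5*L**3)
(-11890 + n(145, -44))/(910 + 9008) - 1*43033 = (-11890 + 5*145**3)/(910 + 9008) - 1*43033 = (-11890 + 5*3048625)/9918 - 43033 = (-11890 + 15243125)*(1/9918) - 43033 = 15231235*(1/9918) - 43033 = 525215/342 - 43033 = -14192071/342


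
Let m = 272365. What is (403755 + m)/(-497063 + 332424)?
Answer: -676120/164639 ≈ -4.1067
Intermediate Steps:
(403755 + m)/(-497063 + 332424) = (403755 + 272365)/(-497063 + 332424) = 676120/(-164639) = 676120*(-1/164639) = -676120/164639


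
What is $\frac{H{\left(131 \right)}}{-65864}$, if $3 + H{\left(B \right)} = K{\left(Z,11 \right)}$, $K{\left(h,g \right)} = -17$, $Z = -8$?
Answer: $\frac{5}{16466} \approx 0.00030366$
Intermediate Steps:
$H{\left(B \right)} = -20$ ($H{\left(B \right)} = -3 - 17 = -20$)
$\frac{H{\left(131 \right)}}{-65864} = - \frac{20}{-65864} = \left(-20\right) \left(- \frac{1}{65864}\right) = \frac{5}{16466}$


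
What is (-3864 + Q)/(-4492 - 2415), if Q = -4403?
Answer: 8267/6907 ≈ 1.1969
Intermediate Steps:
(-3864 + Q)/(-4492 - 2415) = (-3864 - 4403)/(-4492 - 2415) = -8267/(-6907) = -8267*(-1/6907) = 8267/6907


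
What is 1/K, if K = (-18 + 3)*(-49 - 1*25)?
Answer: 1/1110 ≈ 0.00090090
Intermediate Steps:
K = 1110 (K = -15*(-49 - 25) = -15*(-74) = 1110)
1/K = 1/1110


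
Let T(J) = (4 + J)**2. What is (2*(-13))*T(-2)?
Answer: -104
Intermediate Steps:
(2*(-13))*T(-2) = (2*(-13))*(4 - 2)**2 = -26*2**2 = -26*4 = -104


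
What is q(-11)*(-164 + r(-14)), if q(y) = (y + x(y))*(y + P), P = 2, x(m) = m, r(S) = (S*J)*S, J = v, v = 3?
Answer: 83952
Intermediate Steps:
J = 3
r(S) = 3*S² (r(S) = (S*3)*S = (3*S)*S = 3*S²)
q(y) = 2*y*(2 + y) (q(y) = (y + y)*(y + 2) = (2*y)*(2 + y) = 2*y*(2 + y))
q(-11)*(-164 + r(-14)) = (2*(-11)*(2 - 11))*(-164 + 3*(-14)²) = (2*(-11)*(-9))*(-164 + 3*196) = 198*(-164 + 588) = 198*424 = 83952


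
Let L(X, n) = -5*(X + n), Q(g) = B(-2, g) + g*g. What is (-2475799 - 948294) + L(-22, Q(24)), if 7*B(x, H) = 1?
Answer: -23988046/7 ≈ -3.4269e+6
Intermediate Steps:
B(x, H) = 1/7 (B(x, H) = (1/7)*1 = 1/7)
Q(g) = 1/7 + g**2 (Q(g) = 1/7 + g*g = 1/7 + g**2)
L(X, n) = -5*X - 5*n
(-2475799 - 948294) + L(-22, Q(24)) = (-2475799 - 948294) + (-5*(-22) - 5*(1/7 + 24**2)) = -3424093 + (110 - 5*(1/7 + 576)) = -3424093 + (110 - 5*4033/7) = -3424093 + (110 - 20165/7) = -3424093 - 19395/7 = -23988046/7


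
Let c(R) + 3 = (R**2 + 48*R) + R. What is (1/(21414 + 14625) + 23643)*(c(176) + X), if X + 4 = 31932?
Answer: 60944312328950/36039 ≈ 1.6911e+9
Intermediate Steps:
X = 31928 (X = -4 + 31932 = 31928)
c(R) = -3 + R**2 + 49*R (c(R) = -3 + ((R**2 + 48*R) + R) = -3 + (R**2 + 49*R) = -3 + R**2 + 49*R)
(1/(21414 + 14625) + 23643)*(c(176) + X) = (1/(21414 + 14625) + 23643)*((-3 + 176**2 + 49*176) + 31928) = (1/36039 + 23643)*((-3 + 30976 + 8624) + 31928) = (1/36039 + 23643)*(39597 + 31928) = (852070078/36039)*71525 = 60944312328950/36039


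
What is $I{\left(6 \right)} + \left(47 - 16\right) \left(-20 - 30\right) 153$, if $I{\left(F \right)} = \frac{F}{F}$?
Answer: $-237149$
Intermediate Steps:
$I{\left(F \right)} = 1$
$I{\left(6 \right)} + \left(47 - 16\right) \left(-20 - 30\right) 153 = 1 + \left(47 - 16\right) \left(-20 - 30\right) 153 = 1 + 31 \left(-50\right) 153 = 1 - 237150 = -237149$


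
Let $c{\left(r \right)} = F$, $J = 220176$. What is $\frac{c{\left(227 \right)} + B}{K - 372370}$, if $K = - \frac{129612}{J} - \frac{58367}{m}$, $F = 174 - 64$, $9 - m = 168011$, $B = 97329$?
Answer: $- \frac{150177892658772}{573915763920703} \approx -0.26167$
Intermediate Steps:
$m = -168002$ ($m = 9 - 168011 = -168002$)
$F = 110$
$c{\left(r \right)} = 110$
$K = - \frac{371835943}{1541250348}$ ($K = - \frac{129612}{220176} - \frac{58367}{-168002} = \left(-129612\right) \frac{1}{220176} - - \frac{58367}{168002} = - \frac{10801}{18348} + \frac{58367}{168002} = - \frac{371835943}{1541250348} \approx -0.24126$)
$\frac{c{\left(227 \right)} + B}{K - 372370} = \frac{110 + 97329}{- \frac{371835943}{1541250348} - 372370} = \frac{97439}{- \frac{573915763920703}{1541250348}} = 97439 \left(- \frac{1541250348}{573915763920703}\right) = - \frac{150177892658772}{573915763920703}$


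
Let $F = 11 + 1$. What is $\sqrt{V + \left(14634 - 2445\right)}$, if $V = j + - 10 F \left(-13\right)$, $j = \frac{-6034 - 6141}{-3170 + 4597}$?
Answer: $\frac{4 \sqrt{1748757106}}{1427} \approx 117.22$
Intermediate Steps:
$F = 12$
$j = - \frac{12175}{1427} \approx -8.5319$
$V = \frac{2213945}{1427}$ ($V = - \frac{12175}{1427} + \left(-10\right) 12 \left(-13\right) = - \frac{12175}{1427} - -1560 = - \frac{12175}{1427} + 1560 = \frac{2213945}{1427} \approx 1551.5$)
$\sqrt{V + \left(14634 - 2445\right)} = \sqrt{\frac{2213945}{1427} + \left(14634 - 2445\right)} = \sqrt{\frac{2213945}{1427} + 12189} = \sqrt{\frac{19607648}{1427}} = \frac{4 \sqrt{1748757106}}{1427}$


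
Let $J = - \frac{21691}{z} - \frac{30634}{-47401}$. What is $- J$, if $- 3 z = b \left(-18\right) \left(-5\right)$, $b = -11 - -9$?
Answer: $\frac{1026337051}{2844060} \approx 360.87$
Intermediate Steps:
$b = -2$ ($b = -11 + 9 = -2$)
$z = 60$ ($z = - \frac{\left(-2\right) \left(-18\right) \left(-5\right)}{3} = - \frac{36 \left(-5\right)}{3} = \left(- \frac{1}{3}\right) \left(-180\right) = 60$)
$J = - \frac{1026337051}{2844060}$ ($J = - \frac{21691}{60} - \frac{30634}{-47401} = \left(-21691\right) \frac{1}{60} - - \frac{30634}{47401} = - \frac{21691}{60} + \frac{30634}{47401} = - \frac{1026337051}{2844060} \approx -360.87$)
$- J = \left(-1\right) \left(- \frac{1026337051}{2844060}\right) = \frac{1026337051}{2844060}$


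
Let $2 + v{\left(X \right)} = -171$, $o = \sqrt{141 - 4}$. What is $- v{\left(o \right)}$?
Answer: $173$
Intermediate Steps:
$o = \sqrt{137} \approx 11.705$
$v{\left(X \right)} = -173$ ($v{\left(X \right)} = -2 - 171 = -173$)
$- v{\left(o \right)} = \left(-1\right) \left(-173\right) = 173$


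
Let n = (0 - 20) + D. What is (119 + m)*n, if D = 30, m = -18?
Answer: 1010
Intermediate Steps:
n = 10 (n = (0 - 20) + 30 = -20 + 30 = 10)
(119 + m)*n = (119 - 18)*10 = 101*10 = 1010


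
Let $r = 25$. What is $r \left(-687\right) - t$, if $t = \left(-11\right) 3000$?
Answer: $15825$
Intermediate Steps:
$t = -33000$
$r \left(-687\right) - t = 25 \left(-687\right) - -33000 = -17175 + 33000 = 15825$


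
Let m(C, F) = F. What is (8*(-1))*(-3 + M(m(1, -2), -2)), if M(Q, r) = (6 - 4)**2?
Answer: -8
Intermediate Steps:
M(Q, r) = 4 (M(Q, r) = 2**2 = 4)
(8*(-1))*(-3 + M(m(1, -2), -2)) = (8*(-1))*(-3 + 4) = -8*1 = -8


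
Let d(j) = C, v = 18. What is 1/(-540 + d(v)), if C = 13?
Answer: -1/527 ≈ -0.0018975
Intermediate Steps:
d(j) = 13
1/(-540 + d(v)) = 1/(-540 + 13) = 1/(-527) = -1/527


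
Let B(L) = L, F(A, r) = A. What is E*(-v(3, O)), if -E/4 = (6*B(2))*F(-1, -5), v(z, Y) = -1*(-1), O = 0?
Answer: -48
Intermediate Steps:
v(z, Y) = 1
E = 48 (E = -4*6*2*(-1) = -48*(-1) = -4*(-12) = 48)
E*(-v(3, O)) = 48*(-1*1) = 48*(-1) = -48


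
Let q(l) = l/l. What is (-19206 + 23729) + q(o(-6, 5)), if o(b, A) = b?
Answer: 4524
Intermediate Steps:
q(l) = 1
(-19206 + 23729) + q(o(-6, 5)) = (-19206 + 23729) + 1 = 4523 + 1 = 4524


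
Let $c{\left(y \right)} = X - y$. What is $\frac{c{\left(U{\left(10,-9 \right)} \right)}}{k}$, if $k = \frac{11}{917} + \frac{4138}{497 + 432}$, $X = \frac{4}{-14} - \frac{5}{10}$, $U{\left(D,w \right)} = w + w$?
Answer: $\frac{29329459}{7609530} \approx 3.8543$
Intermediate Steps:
$U{\left(D,w \right)} = 2 w$
$X = - \frac{11}{14}$ ($X = 4 \left(- \frac{1}{14}\right) - \frac{1}{2} = - \frac{2}{7} - \frac{1}{2} = - \frac{11}{14} \approx -0.78571$)
$k = \frac{3804765}{851893}$ ($k = 11 \cdot \frac{1}{917} + \frac{4138}{929} = \frac{11}{917} + 4138 \cdot \frac{1}{929} = \frac{11}{917} + \frac{4138}{929} = \frac{3804765}{851893} \approx 4.4662$)
$c{\left(y \right)} = - \frac{11}{14} - y$
$\frac{c{\left(U{\left(10,-9 \right)} \right)}}{k} = \frac{- \frac{11}{14} - 2 \left(-9\right)}{\frac{3804765}{851893}} = \left(- \frac{11}{14} - -18\right) \frac{851893}{3804765} = \left(- \frac{11}{14} + 18\right) \frac{851893}{3804765} = \frac{241}{14} \cdot \frac{851893}{3804765} = \frac{29329459}{7609530}$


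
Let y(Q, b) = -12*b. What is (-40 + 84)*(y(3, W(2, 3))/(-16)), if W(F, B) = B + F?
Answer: 165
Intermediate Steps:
(-40 + 84)*(y(3, W(2, 3))/(-16)) = (-40 + 84)*(-12*(3 + 2)/(-16)) = 44*(-12*5*(-1/16)) = 44*(-60*(-1/16)) = 44*(15/4) = 165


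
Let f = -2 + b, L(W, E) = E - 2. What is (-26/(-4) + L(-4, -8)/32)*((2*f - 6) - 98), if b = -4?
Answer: -2871/4 ≈ -717.75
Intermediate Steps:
L(W, E) = -2 + E
f = -6 (f = -2 - 4 = -6)
(-26/(-4) + L(-4, -8)/32)*((2*f - 6) - 98) = (-26/(-4) + (-2 - 8)/32)*((2*(-6) - 6) - 98) = (-26*(-¼) - 10*1/32)*((-12 - 6) - 98) = (13/2 - 5/16)*(-18 - 98) = (99/16)*(-116) = -2871/4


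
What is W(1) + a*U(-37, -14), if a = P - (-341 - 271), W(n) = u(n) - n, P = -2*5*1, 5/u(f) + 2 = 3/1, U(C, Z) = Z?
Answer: -8424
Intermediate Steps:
u(f) = 5 (u(f) = 5/(-2 + 3/1) = 5/(-2 + 3*1) = 5/(-2 + 3) = 5/1 = 5*1 = 5)
P = -10 (P = -10*1 = -10)
W(n) = 5 - n
a = 602 (a = -10 - (-341 - 271) = -10 - 1*(-612) = -10 + 612 = 602)
W(1) + a*U(-37, -14) = (5 - 1*1) + 602*(-14) = (5 - 1) - 8428 = 4 - 8428 = -8424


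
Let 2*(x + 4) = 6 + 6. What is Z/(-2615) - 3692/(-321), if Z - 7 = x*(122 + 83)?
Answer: 9520723/839415 ≈ 11.342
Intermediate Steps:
x = 2 (x = -4 + (6 + 6)/2 = -4 + (½)*12 = -4 + 6 = 2)
Z = 417 (Z = 7 + 2*(122 + 83) = 7 + 2*205 = 7 + 410 = 417)
Z/(-2615) - 3692/(-321) = 417/(-2615) - 3692/(-321) = 417*(-1/2615) - 3692*(-1/321) = -417/2615 + 3692/321 = 9520723/839415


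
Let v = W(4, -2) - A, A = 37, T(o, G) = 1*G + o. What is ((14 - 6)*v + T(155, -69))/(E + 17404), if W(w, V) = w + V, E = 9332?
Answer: -97/13368 ≈ -0.0072561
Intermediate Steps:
T(o, G) = G + o
W(w, V) = V + w
v = -35 (v = (-2 + 4) - 1*37 = 2 - 37 = -35)
((14 - 6)*v + T(155, -69))/(E + 17404) = ((14 - 6)*(-35) + (-69 + 155))/(9332 + 17404) = (8*(-35) + 86)/26736 = (-280 + 86)*(1/26736) = -194*1/26736 = -97/13368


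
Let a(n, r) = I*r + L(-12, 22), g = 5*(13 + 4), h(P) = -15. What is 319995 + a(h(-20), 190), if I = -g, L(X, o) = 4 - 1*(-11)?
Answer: 303860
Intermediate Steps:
L(X, o) = 15 (L(X, o) = 4 + 11 = 15)
g = 85 (g = 5*17 = 85)
I = -85 (I = -1*85 = -85)
a(n, r) = 15 - 85*r (a(n, r) = -85*r + 15 = 15 - 85*r)
319995 + a(h(-20), 190) = 319995 + (15 - 85*190) = 319995 + (15 - 16150) = 319995 - 16135 = 303860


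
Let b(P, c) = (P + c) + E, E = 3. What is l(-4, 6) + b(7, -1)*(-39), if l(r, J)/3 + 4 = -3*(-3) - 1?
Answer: -339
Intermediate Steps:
l(r, J) = 12 (l(r, J) = -12 + 3*(-3*(-3) - 1) = -12 + 3*(9 - 1) = -12 + 3*8 = -12 + 24 = 12)
b(P, c) = 3 + P + c (b(P, c) = (P + c) + 3 = 3 + P + c)
l(-4, 6) + b(7, -1)*(-39) = 12 + (3 + 7 - 1)*(-39) = 12 + 9*(-39) = 12 - 351 = -339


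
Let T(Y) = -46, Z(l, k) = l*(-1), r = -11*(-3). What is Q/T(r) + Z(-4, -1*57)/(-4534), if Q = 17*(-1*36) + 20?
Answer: 670986/52141 ≈ 12.869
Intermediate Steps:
r = 33
Z(l, k) = -l
Q = -592 (Q = 17*(-36) + 20 = -612 + 20 = -592)
Q/T(r) + Z(-4, -1*57)/(-4534) = -592/(-46) - 1*(-4)/(-4534) = -592*(-1/46) + 4*(-1/4534) = 296/23 - 2/2267 = 670986/52141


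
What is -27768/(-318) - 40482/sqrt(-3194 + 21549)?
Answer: 4628/53 - 40482*sqrt(18355)/18355 ≈ -211.48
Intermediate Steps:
-27768/(-318) - 40482/sqrt(-3194 + 21549) = -27768*(-1/318) - 40482*sqrt(18355)/18355 = 4628/53 - 40482*sqrt(18355)/18355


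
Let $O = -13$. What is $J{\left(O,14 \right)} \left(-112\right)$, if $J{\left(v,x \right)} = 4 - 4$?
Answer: $0$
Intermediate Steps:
$J{\left(v,x \right)} = 0$
$J{\left(O,14 \right)} \left(-112\right) = 0 \left(-112\right) = 0$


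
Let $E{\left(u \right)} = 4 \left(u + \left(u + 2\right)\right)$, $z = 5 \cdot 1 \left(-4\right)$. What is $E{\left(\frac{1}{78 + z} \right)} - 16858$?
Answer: $- \frac{488646}{29} \approx -16850.0$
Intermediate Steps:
$z = -20$ ($z = 5 \left(-4\right) = -20$)
$E{\left(u \right)} = 8 + 8 u$ ($E{\left(u \right)} = 4 \left(u + \left(2 + u\right)\right) = 4 \left(2 + 2 u\right) = 8 + 8 u$)
$E{\left(\frac{1}{78 + z} \right)} - 16858 = \left(8 + \frac{8}{78 - 20}\right) - 16858 = \left(8 + \frac{8}{58}\right) - 16858 = \left(8 + 8 \cdot \frac{1}{58}\right) - 16858 = \left(8 + \frac{4}{29}\right) - 16858 = \frac{236}{29} - 16858 = - \frac{488646}{29}$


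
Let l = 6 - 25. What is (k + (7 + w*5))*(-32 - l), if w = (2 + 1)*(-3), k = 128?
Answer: -1170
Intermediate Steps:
l = -19
w = -9 (w = 3*(-3) = -9)
(k + (7 + w*5))*(-32 - l) = (128 + (7 - 9*5))*(-32 - 1*(-19)) = (128 + (7 - 45))*(-32 + 19) = (128 - 38)*(-13) = 90*(-13) = -1170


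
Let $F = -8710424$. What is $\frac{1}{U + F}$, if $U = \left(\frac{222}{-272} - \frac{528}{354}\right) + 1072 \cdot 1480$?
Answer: $- \frac{8024}{57161903253} \approx -1.4037 \cdot 10^{-7}$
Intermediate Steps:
$U = \frac{12730538923}{8024}$ ($U = \left(222 \left(- \frac{1}{272}\right) - \frac{88}{59}\right) + 1586560 = \left(- \frac{111}{136} - \frac{88}{59}\right) + 1586560 = - \frac{18517}{8024} + 1586560 = \frac{12730538923}{8024} \approx 1.5866 \cdot 10^{6}$)
$\frac{1}{U + F} = \frac{1}{\frac{12730538923}{8024} - 8710424} = \frac{1}{- \frac{57161903253}{8024}} = - \frac{8024}{57161903253}$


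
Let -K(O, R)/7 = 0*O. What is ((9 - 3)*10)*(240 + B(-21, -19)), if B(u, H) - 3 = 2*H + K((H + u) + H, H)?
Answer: 12300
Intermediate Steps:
K(O, R) = 0 (K(O, R) = -0*O = -7*0 = 0)
B(u, H) = 3 + 2*H (B(u, H) = 3 + (2*H + 0) = 3 + 2*H)
((9 - 3)*10)*(240 + B(-21, -19)) = ((9 - 3)*10)*(240 + (3 + 2*(-19))) = (6*10)*(240 + (3 - 38)) = 60*(240 - 35) = 60*205 = 12300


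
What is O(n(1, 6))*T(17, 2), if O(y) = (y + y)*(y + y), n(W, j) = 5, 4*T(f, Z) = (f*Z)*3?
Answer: 2550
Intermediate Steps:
T(f, Z) = 3*Z*f/4 (T(f, Z) = ((f*Z)*3)/4 = ((Z*f)*3)/4 = (3*Z*f)/4 = 3*Z*f/4)
O(y) = 4*y**2 (O(y) = (2*y)*(2*y) = 4*y**2)
O(n(1, 6))*T(17, 2) = (4*5**2)*((3/4)*2*17) = (4*25)*(51/2) = 100*(51/2) = 2550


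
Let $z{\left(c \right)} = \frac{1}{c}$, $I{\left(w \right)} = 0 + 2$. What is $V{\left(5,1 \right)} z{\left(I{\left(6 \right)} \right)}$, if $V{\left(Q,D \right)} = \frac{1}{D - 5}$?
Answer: $- \frac{1}{8} \approx -0.125$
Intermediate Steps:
$I{\left(w \right)} = 2$
$V{\left(Q,D \right)} = \frac{1}{-5 + D}$
$V{\left(5,1 \right)} z{\left(I{\left(6 \right)} \right)} = \frac{1}{\left(-5 + 1\right) 2} = \frac{1}{-4} \cdot \frac{1}{2} = \left(- \frac{1}{4}\right) \frac{1}{2} = - \frac{1}{8}$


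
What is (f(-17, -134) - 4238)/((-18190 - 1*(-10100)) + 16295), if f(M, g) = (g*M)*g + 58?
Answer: -103144/2735 ≈ -37.713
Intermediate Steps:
f(M, g) = 58 + M*g² (f(M, g) = (M*g)*g + 58 = M*g² + 58 = 58 + M*g²)
(f(-17, -134) - 4238)/((-18190 - 1*(-10100)) + 16295) = ((58 - 17*(-134)²) - 4238)/((-18190 - 1*(-10100)) + 16295) = ((58 - 17*17956) - 4238)/((-18190 + 10100) + 16295) = ((58 - 305252) - 4238)/(-8090 + 16295) = (-305194 - 4238)/8205 = -309432*1/8205 = -103144/2735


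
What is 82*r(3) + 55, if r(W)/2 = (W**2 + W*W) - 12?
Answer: 1039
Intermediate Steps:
r(W) = -24 + 4*W**2 (r(W) = 2*((W**2 + W*W) - 12) = 2*((W**2 + W**2) - 12) = 2*(2*W**2 - 12) = 2*(-12 + 2*W**2) = -24 + 4*W**2)
82*r(3) + 55 = 82*(-24 + 4*3**2) + 55 = 82*(-24 + 4*9) + 55 = 82*(-24 + 36) + 55 = 82*12 + 55 = 984 + 55 = 1039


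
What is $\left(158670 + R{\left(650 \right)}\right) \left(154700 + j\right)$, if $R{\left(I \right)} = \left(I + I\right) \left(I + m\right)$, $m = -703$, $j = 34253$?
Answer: $16962310810$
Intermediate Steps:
$R{\left(I \right)} = 2 I \left(-703 + I\right)$ ($R{\left(I \right)} = \left(I + I\right) \left(I - 703\right) = 2 I \left(-703 + I\right)$)
$\left(158670 + R{\left(650 \right)}\right) \left(154700 + j\right) = \left(158670 + 2 \cdot 650 \left(-703 + 650\right)\right) \left(154700 + 34253\right) = \left(158670 + 2 \cdot 650 \left(-53\right)\right) 188953 = \left(158670 - 68900\right) 188953 = 89770 \cdot 188953 = 16962310810$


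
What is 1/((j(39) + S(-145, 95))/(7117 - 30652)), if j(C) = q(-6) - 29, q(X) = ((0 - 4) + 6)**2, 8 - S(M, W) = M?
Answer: -23535/128 ≈ -183.87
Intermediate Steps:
S(M, W) = 8 - M
q(X) = 4 (q(X) = (-4 + 6)**2 = 2**2 = 4)
j(C) = -25 (j(C) = 4 - 29 = -25)
1/((j(39) + S(-145, 95))/(7117 - 30652)) = 1/((-25 + (8 - 1*(-145)))/(7117 - 30652)) = 1/((-25 + (8 + 145))/(-23535)) = 1/((-25 + 153)*(-1/23535)) = 1/(128*(-1/23535)) = 1/(-128/23535) = -23535/128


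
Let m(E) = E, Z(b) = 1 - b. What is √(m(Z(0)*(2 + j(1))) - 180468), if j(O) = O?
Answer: I*√180465 ≈ 424.81*I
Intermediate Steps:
√(m(Z(0)*(2 + j(1))) - 180468) = √((1 - 1*0)*(2 + 1) - 180468) = √((1 + 0)*3 - 180468) = √(1*3 - 180468) = √(3 - 180468) = √(-180465) = I*√180465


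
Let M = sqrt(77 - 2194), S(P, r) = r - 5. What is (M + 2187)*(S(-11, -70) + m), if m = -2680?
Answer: -6025185 - 2755*I*sqrt(2117) ≈ -6.0252e+6 - 1.2676e+5*I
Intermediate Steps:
S(P, r) = -5 + r
M = I*sqrt(2117) (M = sqrt(-2117) = I*sqrt(2117) ≈ 46.011*I)
(M + 2187)*(S(-11, -70) + m) = (I*sqrt(2117) + 2187)*((-5 - 70) - 2680) = (2187 + I*sqrt(2117))*(-75 - 2680) = (2187 + I*sqrt(2117))*(-2755) = -6025185 - 2755*I*sqrt(2117)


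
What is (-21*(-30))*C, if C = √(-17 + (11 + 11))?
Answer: 630*√5 ≈ 1408.7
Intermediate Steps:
C = √5 (C = √(-17 + 22) = √5 ≈ 2.2361)
(-21*(-30))*C = (-21*(-30))*√5 = 630*√5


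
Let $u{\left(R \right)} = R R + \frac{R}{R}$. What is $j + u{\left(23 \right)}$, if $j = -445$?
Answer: $85$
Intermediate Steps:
$u{\left(R \right)} = 1 + R^{2}$ ($u{\left(R \right)} = R^{2} + 1 = 1 + R^{2}$)
$j + u{\left(23 \right)} = -445 + \left(1 + 23^{2}\right) = -445 + \left(1 + 529\right) = -445 + 530 = 85$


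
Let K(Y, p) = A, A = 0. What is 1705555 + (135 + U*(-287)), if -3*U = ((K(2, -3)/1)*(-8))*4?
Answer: 1705690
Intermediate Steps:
K(Y, p) = 0
U = 0 (U = -(0/1)*(-8)*4/3 = -(0*1)*(-8)*4/3 = -0*(-8)*4/3 = -0*4 = -1/3*0 = 0)
1705555 + (135 + U*(-287)) = 1705555 + (135 + 0*(-287)) = 1705555 + (135 + 0) = 1705555 + 135 = 1705690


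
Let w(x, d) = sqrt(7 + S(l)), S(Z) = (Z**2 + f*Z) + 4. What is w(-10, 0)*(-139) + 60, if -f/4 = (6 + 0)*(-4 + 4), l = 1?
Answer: 60 - 278*sqrt(3) ≈ -421.51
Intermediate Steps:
f = 0 (f = -4*(6 + 0)*(-4 + 4) = -24*0 = -4*0 = 0)
S(Z) = 4 + Z**2 (S(Z) = (Z**2 + 0*Z) + 4 = (Z**2 + 0) + 4 = Z**2 + 4 = 4 + Z**2)
w(x, d) = 2*sqrt(3) (w(x, d) = sqrt(7 + (4 + 1**2)) = sqrt(7 + (4 + 1)) = sqrt(7 + 5) = sqrt(12) = 2*sqrt(3))
w(-10, 0)*(-139) + 60 = (2*sqrt(3))*(-139) + 60 = -278*sqrt(3) + 60 = 60 - 278*sqrt(3)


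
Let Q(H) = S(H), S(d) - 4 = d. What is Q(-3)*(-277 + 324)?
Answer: 47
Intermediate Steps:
S(d) = 4 + d
Q(H) = 4 + H
Q(-3)*(-277 + 324) = (4 - 3)*(-277 + 324) = 1*47 = 47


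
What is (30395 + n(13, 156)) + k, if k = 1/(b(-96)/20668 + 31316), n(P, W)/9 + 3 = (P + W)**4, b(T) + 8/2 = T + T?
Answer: 1187943371906075778/161809723 ≈ 7.3416e+9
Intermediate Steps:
b(T) = -4 + 2*T (b(T) = -4 + (T + T) = -4 + 2*T)
n(P, W) = -27 + 9*(P + W)**4
k = 5167/161809723 (k = 1/((-4 + 2*(-96))/20668 + 31316) = 1/((-4 - 192)*(1/20668) + 31316) = 1/(-196*1/20668 + 31316) = 1/(-49/5167 + 31316) = 1/(161809723/5167) = 5167/161809723 ≈ 3.1933e-5)
(30395 + n(13, 156)) + k = (30395 + (-27 + 9*(13 + 156)**4)) + 5167/161809723 = (30395 + (-27 + 9*169**4)) + 5167/161809723 = (30395 + (-27 + 9*815730721)) + 5167/161809723 = (30395 + (-27 + 7341576489)) + 5167/161809723 = (30395 + 7341576462) + 5167/161809723 = 7341606857 + 5167/161809723 = 1187943371906075778/161809723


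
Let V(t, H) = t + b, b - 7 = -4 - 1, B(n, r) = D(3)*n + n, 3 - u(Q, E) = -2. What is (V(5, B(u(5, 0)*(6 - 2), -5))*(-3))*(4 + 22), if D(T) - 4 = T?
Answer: -546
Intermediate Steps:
u(Q, E) = 5 (u(Q, E) = 3 - 1*(-2) = 3 + 2 = 5)
D(T) = 4 + T
B(n, r) = 8*n (B(n, r) = (4 + 3)*n + n = 7*n + n = 8*n)
b = 2 (b = 7 + (-4 - 1) = 7 - 5 = 2)
V(t, H) = 2 + t (V(t, H) = t + 2 = 2 + t)
(V(5, B(u(5, 0)*(6 - 2), -5))*(-3))*(4 + 22) = ((2 + 5)*(-3))*(4 + 22) = (7*(-3))*26 = -21*26 = -546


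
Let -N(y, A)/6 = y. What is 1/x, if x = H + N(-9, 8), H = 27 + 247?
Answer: 1/328 ≈ 0.0030488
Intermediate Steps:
N(y, A) = -6*y
H = 274
x = 328 (x = 274 - 6*(-9) = 274 + 54 = 328)
1/x = 1/328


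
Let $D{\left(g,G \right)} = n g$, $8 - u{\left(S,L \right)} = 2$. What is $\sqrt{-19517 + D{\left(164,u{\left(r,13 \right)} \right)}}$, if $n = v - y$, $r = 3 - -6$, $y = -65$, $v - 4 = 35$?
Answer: $i \sqrt{2461} \approx 49.608 i$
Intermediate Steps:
$v = 39$ ($v = 4 + 35 = 39$)
$r = 9$ ($r = 3 + 6 = 9$)
$n = 104$ ($n = 39 - -65 = 39 + 65 = 104$)
$u{\left(S,L \right)} = 6$ ($u{\left(S,L \right)} = 8 - 2 = 6$)
$D{\left(g,G \right)} = 104 g$
$\sqrt{-19517 + D{\left(164,u{\left(r,13 \right)} \right)}} = \sqrt{-19517 + 104 \cdot 164} = \sqrt{-19517 + 17056} = \sqrt{-2461} = i \sqrt{2461}$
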